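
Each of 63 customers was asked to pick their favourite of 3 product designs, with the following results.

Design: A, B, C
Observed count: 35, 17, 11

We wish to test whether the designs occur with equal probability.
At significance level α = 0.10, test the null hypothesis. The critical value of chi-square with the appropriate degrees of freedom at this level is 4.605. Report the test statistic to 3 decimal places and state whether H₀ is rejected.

14.857; reject

Expected count for each of the 3 categories: 63/3 = 21.
A: (35 − 21)²/21 = 196/21 = 9.3333
B: (17 − 21)²/21 = 16/21 = 0.7619
C: (11 − 21)²/21 = 100/21 = 4.7619
Sum = 14.857
df = 2. Since 14.857 > 4.605, we reject H₀.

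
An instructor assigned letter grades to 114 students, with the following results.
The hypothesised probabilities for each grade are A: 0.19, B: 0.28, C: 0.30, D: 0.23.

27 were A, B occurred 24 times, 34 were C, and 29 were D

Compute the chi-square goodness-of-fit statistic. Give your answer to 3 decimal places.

3.578

Expected counts E_i = n·p_i: 114×0.19 = 21.66, 114×0.28 = 31.92, 114×0.30 = 34.2, 114×0.23 = 26.22.
A: (27 − 21.66)²/21.66 = 28.5156/21.66 = 1.3165
B: (24 − 31.92)²/31.92 = 62.7264/31.92 = 1.9651
C: (34 − 34.2)²/34.2 = 0.04/34.2 = 0.0012
D: (29 − 26.22)²/26.22 = 7.7284/26.22 = 0.2948
Sum = 3.578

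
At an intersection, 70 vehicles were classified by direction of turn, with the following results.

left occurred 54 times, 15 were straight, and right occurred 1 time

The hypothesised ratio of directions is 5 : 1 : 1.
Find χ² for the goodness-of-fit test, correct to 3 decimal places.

Ratio total = 7. Expected counts: 70×5/7 = 50, 70×1/7 = 10, 70×1/7 = 10.
left: (54 − 50)²/50 = 16/50 = 0.3200
straight: (15 − 10)²/10 = 25/10 = 2.5000
right: (1 − 10)²/10 = 81/10 = 8.1000
Sum = 10.920

10.920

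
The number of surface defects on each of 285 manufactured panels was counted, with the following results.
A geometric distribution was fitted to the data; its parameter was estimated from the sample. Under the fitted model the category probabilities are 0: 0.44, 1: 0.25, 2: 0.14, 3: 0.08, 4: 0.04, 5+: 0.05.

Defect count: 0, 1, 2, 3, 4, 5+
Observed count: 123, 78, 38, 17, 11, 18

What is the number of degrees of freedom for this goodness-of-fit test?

There are k = 6 categories and 1 parameter estimated from the data, so df = 6 − 1 − 1 = 4.

4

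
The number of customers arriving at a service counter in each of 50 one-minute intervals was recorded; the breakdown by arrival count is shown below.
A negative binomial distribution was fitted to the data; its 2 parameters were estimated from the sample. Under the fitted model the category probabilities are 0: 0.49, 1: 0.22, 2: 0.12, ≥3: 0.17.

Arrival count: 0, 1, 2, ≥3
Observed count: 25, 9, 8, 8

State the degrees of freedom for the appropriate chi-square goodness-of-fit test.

There are k = 4 categories and 2 parameters estimated from the data, so df = 4 − 1 − 2 = 1.

1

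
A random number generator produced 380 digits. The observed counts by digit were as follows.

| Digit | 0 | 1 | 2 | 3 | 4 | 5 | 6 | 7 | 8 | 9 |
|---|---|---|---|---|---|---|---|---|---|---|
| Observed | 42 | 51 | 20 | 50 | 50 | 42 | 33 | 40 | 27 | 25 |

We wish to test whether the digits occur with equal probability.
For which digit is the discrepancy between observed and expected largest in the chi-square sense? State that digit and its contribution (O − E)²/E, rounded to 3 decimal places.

2, 8.526

Expected count for each of the 10 categories: 380/10 = 38.
0: (42 − 38)²/38 = 16/38 = 0.4211
1: (51 − 38)²/38 = 169/38 = 4.4474
2: (20 − 38)²/38 = 324/38 = 8.5263
3: (50 − 38)²/38 = 144/38 = 3.7895
4: (50 − 38)²/38 = 144/38 = 3.7895
5: (42 − 38)²/38 = 16/38 = 0.4211
6: (33 − 38)²/38 = 25/38 = 0.6579
7: (40 − 38)²/38 = 4/38 = 0.1053
8: (27 − 38)²/38 = 121/38 = 3.1842
9: (25 − 38)²/38 = 169/38 = 4.4474
The largest term is for 2: 8.526.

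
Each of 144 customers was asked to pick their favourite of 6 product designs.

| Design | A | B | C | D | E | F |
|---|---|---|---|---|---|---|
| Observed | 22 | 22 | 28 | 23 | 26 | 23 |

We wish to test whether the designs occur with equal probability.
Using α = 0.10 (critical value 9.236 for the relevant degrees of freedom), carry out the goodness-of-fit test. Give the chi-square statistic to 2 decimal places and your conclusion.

Expected count for each of the 6 categories: 144/6 = 24.
cat         O        E   (O−E)²/E
A          22       24      0.167
B          22       24      0.167
C          28       24      0.667
D          23       24      0.042
E          26       24      0.167
F          23       24      0.042
Sum = 1.25
df = 5. Since 1.25 < 9.236, we do not reject H₀.

1.25; do not reject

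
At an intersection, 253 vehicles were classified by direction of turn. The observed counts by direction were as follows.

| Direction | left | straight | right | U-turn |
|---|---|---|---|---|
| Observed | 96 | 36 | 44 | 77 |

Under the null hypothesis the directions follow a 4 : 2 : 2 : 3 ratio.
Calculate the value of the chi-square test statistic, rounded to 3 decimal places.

3.362

Ratio total = 11. Expected counts: 253×4/11 = 92, 253×2/11 = 46, 253×2/11 = 46, 253×3/11 = 69.
χ² = (96−92)²/92 + (36−46)²/46 + (44−46)²/46 + (77−69)²/69
   = 0.1739 + 2.1739 + 0.0870 + 0.9275
Sum = 3.362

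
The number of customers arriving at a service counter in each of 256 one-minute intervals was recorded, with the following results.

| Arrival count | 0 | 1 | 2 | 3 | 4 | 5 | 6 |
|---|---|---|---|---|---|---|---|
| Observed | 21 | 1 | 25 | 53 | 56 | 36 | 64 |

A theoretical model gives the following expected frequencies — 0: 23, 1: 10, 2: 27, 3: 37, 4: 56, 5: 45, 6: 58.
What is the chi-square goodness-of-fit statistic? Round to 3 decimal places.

χ² = (21−23)²/23 + (1−10)²/10 + (25−27)²/27 + (53−37)²/37 + (56−56)²/56 + (36−45)²/45 + (64−58)²/58
   = 0.1739 + 8.1000 + 0.1481 + 6.9189 + 0.0000 + 1.8000 + 0.6207
Sum = 17.762

17.762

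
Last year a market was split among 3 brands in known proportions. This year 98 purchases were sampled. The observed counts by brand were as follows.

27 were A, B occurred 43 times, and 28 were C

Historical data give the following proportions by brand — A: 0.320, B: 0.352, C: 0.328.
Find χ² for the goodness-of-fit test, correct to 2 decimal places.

3.24

Expected counts E_i = n·p_i: 98×0.320 = 31.36, 98×0.352 = 34.496, 98×0.328 = 32.144.
cat         O        E   (O−E)²/E
A          27    31.36      0.606
B          43   34.496      2.096
C          28   32.144      0.534
Sum = 3.24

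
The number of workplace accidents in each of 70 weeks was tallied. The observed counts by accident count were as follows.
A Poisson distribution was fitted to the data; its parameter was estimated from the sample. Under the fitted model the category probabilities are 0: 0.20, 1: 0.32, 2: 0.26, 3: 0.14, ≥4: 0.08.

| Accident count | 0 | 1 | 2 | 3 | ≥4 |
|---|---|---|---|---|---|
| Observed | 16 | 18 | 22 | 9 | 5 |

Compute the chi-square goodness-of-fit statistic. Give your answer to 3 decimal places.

Expected counts E_i = n·p_i: 70×0.20 = 14, 70×0.32 = 22.4, 70×0.26 = 18.2, 70×0.14 = 9.8, 70×0.08 = 5.6.
χ² = (16−14)²/14 + (18−22.4)²/22.4 + (22−18.2)²/18.2 + (9−9.8)²/9.8 + (5−5.6)²/5.6
   = 0.2857 + 0.8643 + 0.7934 + 0.0653 + 0.0643
Sum = 2.073

2.073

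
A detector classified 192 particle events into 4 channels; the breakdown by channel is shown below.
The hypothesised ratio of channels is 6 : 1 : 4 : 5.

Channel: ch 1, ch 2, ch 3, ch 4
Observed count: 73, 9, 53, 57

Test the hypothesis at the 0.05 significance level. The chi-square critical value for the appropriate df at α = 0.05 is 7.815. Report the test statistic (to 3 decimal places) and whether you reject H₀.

Ratio total = 16. Expected counts: 192×6/16 = 72, 192×1/16 = 12, 192×4/16 = 48, 192×5/16 = 60.
cat         O        E   (O−E)²/E
ch 1       73       72     0.0139
ch 2        9       12     0.7500
ch 3       53       48     0.5208
ch 4       57       60     0.1500
Sum = 1.435
df = 3. Since 1.435 < 7.815, we do not reject H₀.

1.435; do not reject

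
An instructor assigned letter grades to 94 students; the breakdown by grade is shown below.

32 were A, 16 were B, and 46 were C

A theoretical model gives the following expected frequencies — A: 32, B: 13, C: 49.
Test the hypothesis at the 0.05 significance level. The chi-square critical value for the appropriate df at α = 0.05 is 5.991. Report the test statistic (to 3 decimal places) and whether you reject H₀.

0.876; do not reject

χ² = (32−32)²/32 + (16−13)²/13 + (46−49)²/49
   = 0.0000 + 0.6923 + 0.1837
Sum = 0.876
df = 2. Since 0.876 < 5.991, we do not reject H₀.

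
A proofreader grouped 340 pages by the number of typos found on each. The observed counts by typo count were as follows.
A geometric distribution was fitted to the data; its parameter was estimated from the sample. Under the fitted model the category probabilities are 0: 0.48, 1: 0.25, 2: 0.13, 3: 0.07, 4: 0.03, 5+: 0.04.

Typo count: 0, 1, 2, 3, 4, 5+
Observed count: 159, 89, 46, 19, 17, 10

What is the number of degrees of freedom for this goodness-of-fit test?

4

There are k = 6 categories and 1 parameter estimated from the data, so df = 6 − 1 − 1 = 4.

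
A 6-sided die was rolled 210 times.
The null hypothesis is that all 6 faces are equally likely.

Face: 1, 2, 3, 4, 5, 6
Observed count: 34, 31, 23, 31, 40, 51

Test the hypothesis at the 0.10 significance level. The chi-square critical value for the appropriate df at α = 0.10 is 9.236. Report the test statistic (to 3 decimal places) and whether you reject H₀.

13.086; reject

Under H₀ each category has probability 1/6, so each expected count is 210/6 = 35.
χ² = (34−35)²/35 + (31−35)²/35 + (23−35)²/35 + (31−35)²/35 + (40−35)²/35 + (51−35)²/35
   = 0.0286 + 0.4571 + 4.1143 + 0.4571 + 0.7143 + 7.3143
Sum = 13.086
df = 5. Since 13.086 > 9.236, we reject H₀.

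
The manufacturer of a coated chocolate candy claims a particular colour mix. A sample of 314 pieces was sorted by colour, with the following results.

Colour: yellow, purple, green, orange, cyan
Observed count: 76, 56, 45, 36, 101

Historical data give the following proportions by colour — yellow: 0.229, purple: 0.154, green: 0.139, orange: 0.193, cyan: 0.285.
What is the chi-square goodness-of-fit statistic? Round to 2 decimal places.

Expected counts E_i = n·p_i: 314×0.229 = 71.906, 314×0.154 = 48.356, 314×0.139 = 43.646, 314×0.193 = 60.602, 314×0.285 = 89.49.
cat         O        E   (O−E)²/E
yellow     76   71.906      0.233
purple     56   48.356      1.208
green      45   43.646      0.042
orange     36   60.602      9.987
cyan      101    89.49      1.480
Sum = 12.95

12.95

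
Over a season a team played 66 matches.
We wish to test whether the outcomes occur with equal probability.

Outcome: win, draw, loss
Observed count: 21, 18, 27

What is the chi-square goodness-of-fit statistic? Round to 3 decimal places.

Expected count for each of the 3 categories: 66/3 = 22.
cat         O        E   (O−E)²/E
win        21       22     0.0455
draw       18       22     0.7273
loss       27       22     1.1364
Sum = 1.909

1.909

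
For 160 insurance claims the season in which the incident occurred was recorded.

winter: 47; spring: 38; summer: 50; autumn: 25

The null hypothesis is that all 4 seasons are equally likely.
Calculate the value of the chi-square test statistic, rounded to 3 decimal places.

Under H₀ each category has probability 1/4, so each expected count is 160/4 = 40.
cat         O        E   (O−E)²/E
winter     47       40     1.2250
spring     38       40     0.1000
summer     50       40     2.5000
autumn     25       40     5.6250
Sum = 9.450

9.450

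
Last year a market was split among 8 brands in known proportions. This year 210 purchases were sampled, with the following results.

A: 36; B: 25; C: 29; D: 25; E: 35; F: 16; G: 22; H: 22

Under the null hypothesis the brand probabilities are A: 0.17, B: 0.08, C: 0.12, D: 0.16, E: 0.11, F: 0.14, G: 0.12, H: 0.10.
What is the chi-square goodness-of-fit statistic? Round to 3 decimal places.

19.471

Expected counts E_i = n·p_i: 210×0.17 = 35.7, 210×0.08 = 16.8, 210×0.12 = 25.2, 210×0.16 = 33.6, 210×0.11 = 23.1, 210×0.14 = 29.4, 210×0.12 = 25.2, 210×0.10 = 21.
χ² = (36−35.7)²/35.7 + (25−16.8)²/16.8 + (29−25.2)²/25.2 + (25−33.6)²/33.6 + (35−23.1)²/23.1 + (16−29.4)²/29.4 + (22−25.2)²/25.2 + (22−21)²/21
   = 0.0025 + 4.0024 + 0.5730 + 2.2012 + 6.1303 + 6.1075 + 0.4063 + 0.0476
Sum = 19.471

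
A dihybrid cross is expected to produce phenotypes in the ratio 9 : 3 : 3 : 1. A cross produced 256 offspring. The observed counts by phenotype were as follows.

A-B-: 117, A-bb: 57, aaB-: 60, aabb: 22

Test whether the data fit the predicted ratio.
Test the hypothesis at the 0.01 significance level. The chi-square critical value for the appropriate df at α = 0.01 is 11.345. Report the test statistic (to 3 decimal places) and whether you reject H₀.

12.000; reject

Ratio total = 16. Expected counts: 256×9/16 = 144, 256×3/16 = 48, 256×3/16 = 48, 256×1/16 = 16.
cat         O        E   (O−E)²/E
A-B-      117      144     5.0625
A-bb       57       48     1.6875
aaB-       60       48     3.0000
aabb       22       16     2.2500
Sum = 12.000
df = 3. Since 12.000 > 11.345, we reject H₀.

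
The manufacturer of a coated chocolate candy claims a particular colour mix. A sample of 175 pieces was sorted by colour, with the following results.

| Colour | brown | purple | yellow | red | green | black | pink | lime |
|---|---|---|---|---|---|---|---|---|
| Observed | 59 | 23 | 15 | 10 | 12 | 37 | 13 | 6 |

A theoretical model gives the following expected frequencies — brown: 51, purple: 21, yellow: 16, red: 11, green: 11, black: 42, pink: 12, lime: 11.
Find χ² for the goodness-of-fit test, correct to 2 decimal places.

4.64

brown: (59 − 51)²/51 = 64/51 = 1.255
purple: (23 − 21)²/21 = 4/21 = 0.190
yellow: (15 − 16)²/16 = 1/16 = 0.063
red: (10 − 11)²/11 = 1/11 = 0.091
green: (12 − 11)²/11 = 1/11 = 0.091
black: (37 − 42)²/42 = 25/42 = 0.595
pink: (13 − 12)²/12 = 1/12 = 0.083
lime: (6 − 11)²/11 = 25/11 = 2.273
Sum = 4.64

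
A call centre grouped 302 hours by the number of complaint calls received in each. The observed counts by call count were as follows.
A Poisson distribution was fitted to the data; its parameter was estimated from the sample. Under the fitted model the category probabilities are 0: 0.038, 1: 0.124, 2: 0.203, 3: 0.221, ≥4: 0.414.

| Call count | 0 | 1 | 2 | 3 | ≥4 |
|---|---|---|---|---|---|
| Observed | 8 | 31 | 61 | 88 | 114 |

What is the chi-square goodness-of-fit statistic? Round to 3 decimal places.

9.908

Expected counts E_i = n·p_i: 302×0.038 = 11.476, 302×0.124 = 37.448, 302×0.203 = 61.306, 302×0.221 = 66.742, 302×0.414 = 125.028.
0: (8 − 11.476)²/11.476 = 12.082576/11.476 = 1.0529
1: (31 − 37.448)²/37.448 = 41.576704/37.448 = 1.1103
2: (61 − 61.306)²/61.306 = 0.093636/61.306 = 0.0015
3: (88 − 66.742)²/66.742 = 451.902564/66.742 = 6.7709
≥4: (114 − 125.028)²/125.028 = 121.616784/125.028 = 0.9727
Sum = 9.908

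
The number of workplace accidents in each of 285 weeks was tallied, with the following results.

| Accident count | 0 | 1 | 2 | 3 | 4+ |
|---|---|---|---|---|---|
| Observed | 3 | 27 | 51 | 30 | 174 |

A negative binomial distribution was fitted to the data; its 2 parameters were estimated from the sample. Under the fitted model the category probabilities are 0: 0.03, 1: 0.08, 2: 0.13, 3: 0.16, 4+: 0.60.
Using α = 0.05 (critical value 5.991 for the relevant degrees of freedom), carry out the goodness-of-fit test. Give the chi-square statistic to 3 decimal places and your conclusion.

15.018; reject

Expected counts E_i = n·p_i: 285×0.03 = 8.55, 285×0.08 = 22.8, 285×0.13 = 37.05, 285×0.16 = 45.6, 285×0.60 = 171.
cat         O        E   (O−E)²/E
0           3     8.55     3.6026
1          27     22.8     0.7737
2          51    37.05     5.2524
3          30     45.6     5.3368
4+        174      171     0.0526
Sum = 15.018
df = 2. Since 15.018 > 5.991, we reject H₀.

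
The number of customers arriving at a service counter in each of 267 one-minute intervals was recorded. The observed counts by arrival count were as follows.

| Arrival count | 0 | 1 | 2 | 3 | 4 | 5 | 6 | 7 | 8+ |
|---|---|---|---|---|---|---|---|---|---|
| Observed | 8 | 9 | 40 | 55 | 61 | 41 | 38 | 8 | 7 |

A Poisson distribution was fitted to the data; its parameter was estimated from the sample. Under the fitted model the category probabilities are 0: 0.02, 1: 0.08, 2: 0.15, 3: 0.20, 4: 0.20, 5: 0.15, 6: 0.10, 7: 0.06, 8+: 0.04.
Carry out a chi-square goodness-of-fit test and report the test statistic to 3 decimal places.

19.695

Expected counts E_i = n·p_i: 267×0.02 = 5.34, 267×0.08 = 21.36, 267×0.15 = 40.05, 267×0.20 = 53.4, 267×0.20 = 53.4, 267×0.15 = 40.05, 267×0.10 = 26.7, 267×0.06 = 16.02, 267×0.04 = 10.68.
χ² = (8−5.34)²/5.34 + (9−21.36)²/21.36 + (40−40.05)²/40.05 + (55−53.4)²/53.4 + (61−53.4)²/53.4 + (41−40.05)²/40.05 + (38−26.7)²/26.7 + (8−16.02)²/16.02 + (7−10.68)²/10.68
   = 1.3250 + 7.1521 + 0.0001 + 0.0479 + 1.0816 + 0.0225 + 4.7824 + 4.0150 + 1.2680
Sum = 19.695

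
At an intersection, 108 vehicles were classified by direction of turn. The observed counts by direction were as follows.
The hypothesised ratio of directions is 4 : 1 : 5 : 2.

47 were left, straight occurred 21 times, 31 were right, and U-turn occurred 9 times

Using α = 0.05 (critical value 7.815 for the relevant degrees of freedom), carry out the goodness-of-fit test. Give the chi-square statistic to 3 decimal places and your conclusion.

Ratio total = 12. Expected counts: 108×4/12 = 36, 108×1/12 = 9, 108×5/12 = 45, 108×2/12 = 18.
cat           O        E   (O−E)²/E
left         47       36     3.3611
straight     21        9    16.0000
right        31       45     4.3556
U-turn        9       18     4.5000
Sum = 28.217
df = 3. Since 28.217 > 7.815, we reject H₀.

28.217; reject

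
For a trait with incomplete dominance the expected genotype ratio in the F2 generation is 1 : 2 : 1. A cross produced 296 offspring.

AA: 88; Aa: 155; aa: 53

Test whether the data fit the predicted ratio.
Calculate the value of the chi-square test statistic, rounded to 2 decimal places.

8.94

Ratio total = 4. Expected counts: 296×1/4 = 74, 296×2/4 = 148, 296×1/4 = 74.
AA: (88 − 74)²/74 = 196/74 = 2.649
Aa: (155 − 148)²/148 = 49/148 = 0.331
aa: (53 − 74)²/74 = 441/74 = 5.959
Sum = 8.94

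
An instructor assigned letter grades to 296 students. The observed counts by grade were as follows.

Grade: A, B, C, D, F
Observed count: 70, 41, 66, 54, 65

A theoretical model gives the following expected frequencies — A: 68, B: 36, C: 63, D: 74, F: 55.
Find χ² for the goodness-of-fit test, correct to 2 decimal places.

8.12

χ² = (70−68)²/68 + (41−36)²/36 + (66−63)²/63 + (54−74)²/74 + (65−55)²/55
   = 0.059 + 0.694 + 0.143 + 5.405 + 1.818
Sum = 8.12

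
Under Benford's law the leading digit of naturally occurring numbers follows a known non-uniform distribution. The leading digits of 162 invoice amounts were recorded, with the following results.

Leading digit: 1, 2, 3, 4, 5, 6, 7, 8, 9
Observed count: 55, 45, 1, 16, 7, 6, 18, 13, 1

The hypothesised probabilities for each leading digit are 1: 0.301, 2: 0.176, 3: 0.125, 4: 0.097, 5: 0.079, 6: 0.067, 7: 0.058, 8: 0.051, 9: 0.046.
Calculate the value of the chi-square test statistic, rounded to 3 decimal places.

49.617

Expected counts E_i = n·p_i: 162×0.301 = 48.762, 162×0.176 = 28.512, 162×0.125 = 20.25, 162×0.097 = 15.714, 162×0.079 = 12.798, 162×0.067 = 10.854, 162×0.058 = 9.396, 162×0.051 = 8.262, 162×0.046 = 7.452.
χ² = (55−48.762)²/48.762 + (45−28.512)²/28.512 + (1−20.25)²/20.25 + (16−15.714)²/15.714 + (7−12.798)²/12.798 + (6−10.854)²/10.854 + (18−9.396)²/9.396 + (13−8.262)²/8.262 + (1−7.452)²/7.452
   = 0.7980 + 9.5347 + 18.2994 + 0.0052 + 2.6267 + 2.1707 + 7.8788 + 2.7171 + 5.5862
Sum = 49.617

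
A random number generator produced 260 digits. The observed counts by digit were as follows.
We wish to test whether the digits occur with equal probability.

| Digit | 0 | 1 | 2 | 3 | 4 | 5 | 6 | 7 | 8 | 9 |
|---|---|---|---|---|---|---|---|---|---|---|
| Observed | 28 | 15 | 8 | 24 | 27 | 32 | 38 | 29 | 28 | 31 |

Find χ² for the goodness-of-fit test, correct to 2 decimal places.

Expected count for each of the 10 categories: 260/10 = 26.
χ² = (28−26)²/26 + (15−26)²/26 + (8−26)²/26 + (24−26)²/26 + (27−26)²/26 + (32−26)²/26 + (38−26)²/26 + (29−26)²/26 + (28−26)²/26 + (31−26)²/26
   = 0.154 + 4.654 + 12.462 + 0.154 + 0.038 + 1.385 + 5.538 + 0.346 + 0.154 + 0.962
Sum = 25.85

25.85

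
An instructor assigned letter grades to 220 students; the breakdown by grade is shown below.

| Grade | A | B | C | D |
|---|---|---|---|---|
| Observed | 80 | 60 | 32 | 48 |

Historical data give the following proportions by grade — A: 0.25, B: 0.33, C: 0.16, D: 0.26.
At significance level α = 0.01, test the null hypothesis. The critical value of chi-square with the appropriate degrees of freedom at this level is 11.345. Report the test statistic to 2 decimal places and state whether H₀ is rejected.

Expected counts E_i = n·p_i: 220×0.25 = 55, 220×0.33 = 72.6, 220×0.16 = 35.2, 220×0.26 = 57.2.
A: (80 − 55)²/55 = 625/55 = 11.364
B: (60 − 72.6)²/72.6 = 158.76/72.6 = 2.187
C: (32 − 35.2)²/35.2 = 10.24/35.2 = 0.291
D: (48 − 57.2)²/57.2 = 84.64/57.2 = 1.480
Sum = 15.32
df = 3. Since 15.32 > 11.345, we reject H₀.

15.32; reject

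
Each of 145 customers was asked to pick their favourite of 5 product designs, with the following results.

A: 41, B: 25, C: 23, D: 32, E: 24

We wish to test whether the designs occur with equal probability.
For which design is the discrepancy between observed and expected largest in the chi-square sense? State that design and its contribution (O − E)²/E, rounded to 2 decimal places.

A, 4.97

Under H₀ each category has probability 1/5, so each expected count is 145/5 = 29.
cat         O        E   (O−E)²/E
A          41       29      4.966
B          25       29      0.552
C          23       29      1.241
D          32       29      0.310
E          24       29      0.862
The largest term is for A: 4.97.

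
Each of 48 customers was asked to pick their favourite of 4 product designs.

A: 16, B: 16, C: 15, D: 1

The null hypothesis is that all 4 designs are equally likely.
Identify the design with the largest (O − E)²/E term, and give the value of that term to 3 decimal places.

Under H₀ each category has probability 1/4, so each expected count is 48/4 = 12.
A: (16 − 12)²/12 = 16/12 = 1.3333
B: (16 − 12)²/12 = 16/12 = 1.3333
C: (15 − 12)²/12 = 9/12 = 0.7500
D: (1 − 12)²/12 = 121/12 = 10.0833
The largest term is for D: 10.083.

D, 10.083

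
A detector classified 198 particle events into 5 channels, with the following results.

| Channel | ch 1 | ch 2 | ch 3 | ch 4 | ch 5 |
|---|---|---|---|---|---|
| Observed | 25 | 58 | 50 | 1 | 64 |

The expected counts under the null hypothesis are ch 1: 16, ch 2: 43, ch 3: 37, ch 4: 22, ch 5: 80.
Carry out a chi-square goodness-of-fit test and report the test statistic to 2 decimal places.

38.11

ch 1: (25 − 16)²/16 = 81/16 = 5.063
ch 2: (58 − 43)²/43 = 225/43 = 5.233
ch 3: (50 − 37)²/37 = 169/37 = 4.568
ch 4: (1 − 22)²/22 = 441/22 = 20.045
ch 5: (64 − 80)²/80 = 256/80 = 3.200
Sum = 38.11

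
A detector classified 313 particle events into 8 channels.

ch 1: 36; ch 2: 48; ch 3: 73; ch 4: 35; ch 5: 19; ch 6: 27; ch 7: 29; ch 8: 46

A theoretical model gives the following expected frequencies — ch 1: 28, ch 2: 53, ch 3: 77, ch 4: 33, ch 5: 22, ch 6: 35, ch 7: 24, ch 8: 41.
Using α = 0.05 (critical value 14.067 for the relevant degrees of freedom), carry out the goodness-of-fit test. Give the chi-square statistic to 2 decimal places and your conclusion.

ch 1: (36 − 28)²/28 = 64/28 = 2.286
ch 2: (48 − 53)²/53 = 25/53 = 0.472
ch 3: (73 − 77)²/77 = 16/77 = 0.208
ch 4: (35 − 33)²/33 = 4/33 = 0.121
ch 5: (19 − 22)²/22 = 9/22 = 0.409
ch 6: (27 − 35)²/35 = 64/35 = 1.829
ch 7: (29 − 24)²/24 = 25/24 = 1.042
ch 8: (46 − 41)²/41 = 25/41 = 0.610
Sum = 6.98
df = 7. Since 6.98 < 14.067, we do not reject H₀.

6.98; do not reject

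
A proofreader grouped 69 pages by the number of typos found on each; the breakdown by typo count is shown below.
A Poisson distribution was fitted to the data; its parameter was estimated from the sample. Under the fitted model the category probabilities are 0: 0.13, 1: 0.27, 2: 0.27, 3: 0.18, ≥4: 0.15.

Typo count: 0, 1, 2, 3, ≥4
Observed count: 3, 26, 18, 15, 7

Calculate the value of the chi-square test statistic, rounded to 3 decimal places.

Expected counts E_i = n·p_i: 69×0.13 = 8.97, 69×0.27 = 18.63, 69×0.27 = 18.63, 69×0.18 = 12.42, 69×0.15 = 10.35.
cat         O        E   (O−E)²/E
0           3     8.97     3.9733
1          26    18.63     2.9156
2          18    18.63     0.0213
3          15    12.42     0.5359
≥4          7    10.35     1.0843
Sum = 8.530

8.530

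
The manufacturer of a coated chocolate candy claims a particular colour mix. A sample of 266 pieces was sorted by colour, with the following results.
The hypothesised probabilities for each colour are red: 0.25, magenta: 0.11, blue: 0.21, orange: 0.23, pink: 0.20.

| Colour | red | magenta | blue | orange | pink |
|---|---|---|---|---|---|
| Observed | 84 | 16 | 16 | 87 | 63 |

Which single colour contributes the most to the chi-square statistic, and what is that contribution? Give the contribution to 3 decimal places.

blue, 28.443

Expected counts E_i = n·p_i: 266×0.25 = 66.5, 266×0.11 = 29.26, 266×0.21 = 55.86, 266×0.23 = 61.18, 266×0.20 = 53.2.
χ² = (84−66.5)²/66.5 + (16−29.26)²/29.26 + (16−55.86)²/55.86 + (87−61.18)²/61.18 + (63−53.2)²/53.2
   = 4.6053 + 6.0091 + 28.4429 + 10.8969 + 1.8053
The largest term is for blue: 28.443.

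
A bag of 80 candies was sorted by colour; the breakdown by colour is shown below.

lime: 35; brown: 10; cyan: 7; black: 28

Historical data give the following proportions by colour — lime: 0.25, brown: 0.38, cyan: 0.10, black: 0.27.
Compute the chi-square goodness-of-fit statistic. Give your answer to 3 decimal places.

Expected counts E_i = n·p_i: 80×0.25 = 20, 80×0.38 = 30.4, 80×0.10 = 8, 80×0.27 = 21.6.
lime: (35 − 20)²/20 = 225/20 = 11.2500
brown: (10 − 30.4)²/30.4 = 416.16/30.4 = 13.6895
cyan: (7 − 8)²/8 = 1/8 = 0.1250
black: (28 − 21.6)²/21.6 = 40.96/21.6 = 1.8963
Sum = 26.961

26.961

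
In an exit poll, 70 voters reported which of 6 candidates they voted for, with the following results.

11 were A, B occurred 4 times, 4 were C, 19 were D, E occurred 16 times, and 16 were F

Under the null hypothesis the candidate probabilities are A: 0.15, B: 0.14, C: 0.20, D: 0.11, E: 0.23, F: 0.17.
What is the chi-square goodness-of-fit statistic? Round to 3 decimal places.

28.596

Expected counts E_i = n·p_i: 70×0.15 = 10.5, 70×0.14 = 9.8, 70×0.20 = 14, 70×0.11 = 7.7, 70×0.23 = 16.1, 70×0.17 = 11.9.
A: (11 − 10.5)²/10.5 = 0.25/10.5 = 0.0238
B: (4 − 9.8)²/9.8 = 33.64/9.8 = 3.4327
C: (4 − 14)²/14 = 100/14 = 7.1429
D: (19 − 7.7)²/7.7 = 127.69/7.7 = 16.5831
E: (16 − 16.1)²/16.1 = 0.01/16.1 = 0.0006
F: (16 − 11.9)²/11.9 = 16.81/11.9 = 1.4126
Sum = 28.596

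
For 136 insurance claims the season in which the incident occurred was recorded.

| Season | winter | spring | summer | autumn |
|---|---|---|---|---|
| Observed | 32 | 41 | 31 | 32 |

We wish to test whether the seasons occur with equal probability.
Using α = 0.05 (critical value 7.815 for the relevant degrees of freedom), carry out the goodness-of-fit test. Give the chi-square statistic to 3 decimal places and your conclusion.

1.941; do not reject

Under H₀ each category has probability 1/4, so each expected count is 136/4 = 34.
χ² = (32−34)²/34 + (41−34)²/34 + (31−34)²/34 + (32−34)²/34
   = 0.1176 + 1.4412 + 0.2647 + 0.1176
Sum = 1.941
df = 3. Since 1.941 < 7.815, we do not reject H₀.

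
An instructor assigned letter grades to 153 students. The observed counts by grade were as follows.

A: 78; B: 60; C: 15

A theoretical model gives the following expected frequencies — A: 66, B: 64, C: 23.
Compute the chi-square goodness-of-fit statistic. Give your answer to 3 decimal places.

5.214

χ² = (78−66)²/66 + (60−64)²/64 + (15−23)²/23
   = 2.1818 + 0.2500 + 2.7826
Sum = 5.214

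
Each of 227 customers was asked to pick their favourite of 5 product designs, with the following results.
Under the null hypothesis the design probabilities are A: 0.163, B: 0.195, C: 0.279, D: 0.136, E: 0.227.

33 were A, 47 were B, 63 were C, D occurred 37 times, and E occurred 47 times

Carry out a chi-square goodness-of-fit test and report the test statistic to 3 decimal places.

Expected counts E_i = n·p_i: 227×0.163 = 37.001, 227×0.195 = 44.265, 227×0.279 = 63.333, 227×0.136 = 30.872, 227×0.227 = 51.529.
χ² = (33−37.001)²/37.001 + (47−44.265)²/44.265 + (63−63.333)²/63.333 + (37−30.872)²/30.872 + (47−51.529)²/51.529
   = 0.4326 + 0.1690 + 0.0018 + 1.2164 + 0.3981
Sum = 2.218

2.218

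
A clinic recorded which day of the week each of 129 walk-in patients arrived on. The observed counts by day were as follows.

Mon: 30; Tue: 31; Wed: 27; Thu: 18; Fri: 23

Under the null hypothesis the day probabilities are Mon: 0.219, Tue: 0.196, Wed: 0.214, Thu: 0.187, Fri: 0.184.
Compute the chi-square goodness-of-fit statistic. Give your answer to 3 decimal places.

Expected counts E_i = n·p_i: 129×0.219 = 28.251, 129×0.196 = 25.284, 129×0.214 = 27.606, 129×0.187 = 24.123, 129×0.184 = 23.736.
Mon: (30 − 28.251)²/28.251 = 3.059001/28.251 = 0.1083
Tue: (31 − 25.284)²/25.284 = 32.672656/25.284 = 1.2922
Wed: (27 − 27.606)²/27.606 = 0.367236/27.606 = 0.0133
Thu: (18 − 24.123)²/24.123 = 37.491129/24.123 = 1.5542
Fri: (23 − 23.736)²/23.736 = 0.541696/23.736 = 0.0228
Sum = 2.991

2.991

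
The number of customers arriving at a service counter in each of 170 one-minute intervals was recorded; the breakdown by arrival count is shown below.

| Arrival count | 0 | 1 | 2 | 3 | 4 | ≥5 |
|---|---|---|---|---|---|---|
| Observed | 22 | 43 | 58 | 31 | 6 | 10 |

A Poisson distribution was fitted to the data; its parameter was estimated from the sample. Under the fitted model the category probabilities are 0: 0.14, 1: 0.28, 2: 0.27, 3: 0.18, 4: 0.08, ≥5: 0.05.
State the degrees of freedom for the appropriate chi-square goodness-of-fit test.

4

There are k = 6 categories and 1 parameter estimated from the data, so df = 6 − 1 − 1 = 4.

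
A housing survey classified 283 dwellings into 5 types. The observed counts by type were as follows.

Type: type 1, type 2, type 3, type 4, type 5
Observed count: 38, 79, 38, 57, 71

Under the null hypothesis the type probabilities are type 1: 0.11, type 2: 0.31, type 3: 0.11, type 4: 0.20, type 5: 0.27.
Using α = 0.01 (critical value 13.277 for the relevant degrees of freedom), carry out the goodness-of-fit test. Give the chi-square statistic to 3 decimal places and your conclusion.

Expected counts E_i = n·p_i: 283×0.11 = 31.13, 283×0.31 = 87.73, 283×0.11 = 31.13, 283×0.20 = 56.6, 283×0.27 = 76.41.
type 1: (38 − 31.13)²/31.13 = 47.1969/31.13 = 1.5161
type 2: (79 − 87.73)²/87.73 = 76.2129/87.73 = 0.8687
type 3: (38 − 31.13)²/31.13 = 47.1969/31.13 = 1.5161
type 4: (57 − 56.6)²/56.6 = 0.16/56.6 = 0.0028
type 5: (71 − 76.41)²/76.41 = 29.2681/76.41 = 0.3830
Sum = 4.287
df = 4. Since 4.287 < 13.277, we do not reject H₀.

4.287; do not reject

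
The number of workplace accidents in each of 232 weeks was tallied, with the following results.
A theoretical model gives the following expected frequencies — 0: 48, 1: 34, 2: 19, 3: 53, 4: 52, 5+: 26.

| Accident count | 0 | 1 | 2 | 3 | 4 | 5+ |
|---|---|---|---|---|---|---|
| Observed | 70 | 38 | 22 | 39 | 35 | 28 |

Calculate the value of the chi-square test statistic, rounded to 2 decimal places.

20.44

χ² = (70−48)²/48 + (38−34)²/34 + (22−19)²/19 + (39−53)²/53 + (35−52)²/52 + (28−26)²/26
   = 10.083 + 0.471 + 0.474 + 3.698 + 5.558 + 0.154
Sum = 20.44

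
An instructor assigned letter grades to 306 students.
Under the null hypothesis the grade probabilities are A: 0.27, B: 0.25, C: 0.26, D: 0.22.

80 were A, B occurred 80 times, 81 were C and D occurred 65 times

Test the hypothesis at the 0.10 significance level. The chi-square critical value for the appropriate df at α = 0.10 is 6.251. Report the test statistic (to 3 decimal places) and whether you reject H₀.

0.349; do not reject

Expected counts E_i = n·p_i: 306×0.27 = 82.62, 306×0.25 = 76.5, 306×0.26 = 79.56, 306×0.22 = 67.32.
A: (80 − 82.62)²/82.62 = 6.8644/82.62 = 0.0831
B: (80 − 76.5)²/76.5 = 12.25/76.5 = 0.1601
C: (81 − 79.56)²/79.56 = 2.0736/79.56 = 0.0261
D: (65 − 67.32)²/67.32 = 5.3824/67.32 = 0.0800
Sum = 0.349
df = 3. Since 0.349 < 6.251, we do not reject H₀.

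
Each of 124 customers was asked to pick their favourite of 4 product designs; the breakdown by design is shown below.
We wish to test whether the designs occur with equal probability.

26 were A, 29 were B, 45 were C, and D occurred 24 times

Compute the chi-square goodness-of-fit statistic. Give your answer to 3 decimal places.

Under H₀ each category has probability 1/4, so each expected count is 124/4 = 31.
A: (26 − 31)²/31 = 25/31 = 0.8065
B: (29 − 31)²/31 = 4/31 = 0.1290
C: (45 − 31)²/31 = 196/31 = 6.3226
D: (24 − 31)²/31 = 49/31 = 1.5806
Sum = 8.839

8.839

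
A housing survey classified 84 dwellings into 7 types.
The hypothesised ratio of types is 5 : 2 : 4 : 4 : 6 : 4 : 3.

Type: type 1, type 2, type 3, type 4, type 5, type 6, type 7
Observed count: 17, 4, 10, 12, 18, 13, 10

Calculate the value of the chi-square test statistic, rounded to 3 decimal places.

1.461

Ratio total = 28. Expected counts: 84×5/28 = 15, 84×2/28 = 6, 84×4/28 = 12, 84×4/28 = 12, 84×6/28 = 18, 84×4/28 = 12, 84×3/28 = 9.
χ² = (17−15)²/15 + (4−6)²/6 + (10−12)²/12 + (12−12)²/12 + (18−18)²/18 + (13−12)²/12 + (10−9)²/9
   = 0.2667 + 0.6667 + 0.3333 + 0.0000 + 0.0000 + 0.0833 + 0.1111
Sum = 1.461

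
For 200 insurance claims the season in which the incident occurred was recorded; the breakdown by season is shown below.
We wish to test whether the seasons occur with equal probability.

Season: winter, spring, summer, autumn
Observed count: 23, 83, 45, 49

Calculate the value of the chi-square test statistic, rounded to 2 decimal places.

36.88

Under H₀ each category has probability 1/4, so each expected count is 200/4 = 50.
winter: (23 − 50)²/50 = 729/50 = 14.580
spring: (83 − 50)²/50 = 1089/50 = 21.780
summer: (45 − 50)²/50 = 25/50 = 0.500
autumn: (49 − 50)²/50 = 1/50 = 0.020
Sum = 36.88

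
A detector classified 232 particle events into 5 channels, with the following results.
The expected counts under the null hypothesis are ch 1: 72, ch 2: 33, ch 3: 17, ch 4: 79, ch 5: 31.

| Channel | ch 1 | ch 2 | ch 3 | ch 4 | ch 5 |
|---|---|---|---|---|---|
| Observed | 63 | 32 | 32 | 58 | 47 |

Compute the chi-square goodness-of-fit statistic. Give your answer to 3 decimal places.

χ² = (63−72)²/72 + (32−33)²/33 + (32−17)²/17 + (58−79)²/79 + (47−31)²/31
   = 1.1250 + 0.0303 + 13.2353 + 5.5823 + 8.2581
Sum = 28.231

28.231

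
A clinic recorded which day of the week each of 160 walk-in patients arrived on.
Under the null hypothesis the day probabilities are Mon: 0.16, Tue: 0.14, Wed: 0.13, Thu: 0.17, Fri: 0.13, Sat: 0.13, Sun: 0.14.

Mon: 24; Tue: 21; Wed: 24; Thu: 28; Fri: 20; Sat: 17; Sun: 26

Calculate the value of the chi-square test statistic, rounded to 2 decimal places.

Expected counts E_i = n·p_i: 160×0.16 = 25.6, 160×0.14 = 22.4, 160×0.13 = 20.8, 160×0.17 = 27.2, 160×0.13 = 20.8, 160×0.13 = 20.8, 160×0.14 = 22.4.
cat         O        E   (O−E)²/E
Mon        24     25.6      0.100
Tue        21     22.4      0.088
Wed        24     20.8      0.492
Thu        28     27.2      0.024
Fri        20     20.8      0.031
Sat        17     20.8      0.694
Sun        26     22.4      0.579
Sum = 2.01

2.01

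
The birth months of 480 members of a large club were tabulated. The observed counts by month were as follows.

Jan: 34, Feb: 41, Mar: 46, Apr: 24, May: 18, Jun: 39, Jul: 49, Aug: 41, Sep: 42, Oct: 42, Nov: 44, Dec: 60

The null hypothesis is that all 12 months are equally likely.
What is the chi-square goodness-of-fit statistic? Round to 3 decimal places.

33.000

Expected count for each of the 12 categories: 480/12 = 40.
cat         O        E   (O−E)²/E
Jan        34       40     0.9000
Feb        41       40     0.0250
Mar        46       40     0.9000
Apr        24       40     6.4000
May        18       40    12.1000
Jun        39       40     0.0250
Jul        49       40     2.0250
Aug        41       40     0.0250
Sep        42       40     0.1000
Oct        42       40     0.1000
Nov        44       40     0.4000
Dec        60       40    10.0000
Sum = 33.000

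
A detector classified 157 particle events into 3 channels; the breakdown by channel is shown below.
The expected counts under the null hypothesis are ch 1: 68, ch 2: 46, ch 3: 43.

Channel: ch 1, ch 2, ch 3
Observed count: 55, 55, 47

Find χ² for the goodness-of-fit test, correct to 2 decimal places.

cat         O        E   (O−E)²/E
ch 1       55       68      2.485
ch 2       55       46      1.761
ch 3       47       43      0.372
Sum = 4.62

4.62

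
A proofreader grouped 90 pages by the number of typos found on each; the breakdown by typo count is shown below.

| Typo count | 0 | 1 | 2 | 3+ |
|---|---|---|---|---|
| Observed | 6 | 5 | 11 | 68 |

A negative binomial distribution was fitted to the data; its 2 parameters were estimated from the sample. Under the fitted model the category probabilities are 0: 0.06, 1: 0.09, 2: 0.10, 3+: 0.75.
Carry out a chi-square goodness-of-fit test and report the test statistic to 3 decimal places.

Expected counts E_i = n·p_i: 90×0.06 = 5.4, 90×0.09 = 8.1, 90×0.10 = 9, 90×0.75 = 67.5.
χ² = (6−5.4)²/5.4 + (5−8.1)²/8.1 + (11−9)²/9 + (68−67.5)²/67.5
   = 0.0667 + 1.1864 + 0.4444 + 0.0037
Sum = 1.701

1.701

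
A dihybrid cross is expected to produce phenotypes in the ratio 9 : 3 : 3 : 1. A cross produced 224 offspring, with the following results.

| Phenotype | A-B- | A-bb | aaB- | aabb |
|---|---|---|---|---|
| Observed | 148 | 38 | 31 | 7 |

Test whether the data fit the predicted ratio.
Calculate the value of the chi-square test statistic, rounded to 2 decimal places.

10.60

Ratio total = 16. Expected counts: 224×9/16 = 126, 224×3/16 = 42, 224×3/16 = 42, 224×1/16 = 14.
cat         O        E   (O−E)²/E
A-B-      148      126      3.841
A-bb       38       42      0.381
aaB-       31       42      2.881
aabb        7       14      3.500
Sum = 10.60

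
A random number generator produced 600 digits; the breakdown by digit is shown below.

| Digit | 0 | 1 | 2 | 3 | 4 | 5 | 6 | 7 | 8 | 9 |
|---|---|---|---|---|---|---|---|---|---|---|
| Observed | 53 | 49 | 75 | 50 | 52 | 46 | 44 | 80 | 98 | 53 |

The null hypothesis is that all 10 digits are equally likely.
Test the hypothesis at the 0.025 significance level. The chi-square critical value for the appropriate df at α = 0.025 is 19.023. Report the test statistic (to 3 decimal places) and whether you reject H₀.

48.400; reject

Expected count for each of the 10 categories: 600/10 = 60.
χ² = (53−60)²/60 + (49−60)²/60 + (75−60)²/60 + (50−60)²/60 + (52−60)²/60 + (46−60)²/60 + (44−60)²/60 + (80−60)²/60 + (98−60)²/60 + (53−60)²/60
   = 0.8167 + 2.0167 + 3.7500 + 1.6667 + 1.0667 + 3.2667 + 4.2667 + 6.6667 + 24.0667 + 0.8167
Sum = 48.400
df = 9. Since 48.400 > 19.023, we reject H₀.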